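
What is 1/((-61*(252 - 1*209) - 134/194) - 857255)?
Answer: -97/83408233 ≈ -1.1630e-6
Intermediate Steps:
1/((-61*(252 - 1*209) - 134/194) - 857255) = 1/((-61*(252 - 209) - 134*1/194) - 857255) = 1/((-61*43 - 67/97) - 857255) = 1/((-2623 - 67/97) - 857255) = 1/(-254498/97 - 857255) = 1/(-83408233/97) = -97/83408233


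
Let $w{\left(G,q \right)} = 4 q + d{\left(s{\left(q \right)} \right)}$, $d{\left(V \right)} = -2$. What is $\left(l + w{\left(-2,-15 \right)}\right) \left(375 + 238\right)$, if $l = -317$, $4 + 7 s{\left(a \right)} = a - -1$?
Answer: $-232327$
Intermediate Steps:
$s{\left(a \right)} = - \frac{3}{7} + \frac{a}{7}$ ($s{\left(a \right)} = - \frac{4}{7} + \frac{a - -1}{7} = - \frac{4}{7} + \frac{a + 1}{7} = - \frac{4}{7} + \frac{1 + a}{7} = - \frac{4}{7} + \left(\frac{1}{7} + \frac{a}{7}\right) = - \frac{3}{7} + \frac{a}{7}$)
$w{\left(G,q \right)} = -2 + 4 q$ ($w{\left(G,q \right)} = 4 q - 2 = -2 + 4 q$)
$\left(l + w{\left(-2,-15 \right)}\right) \left(375 + 238\right) = \left(-317 + \left(-2 + 4 \left(-15\right)\right)\right) \left(375 + 238\right) = \left(-317 - 62\right) 613 = \left(-379\right) 613 = -232327$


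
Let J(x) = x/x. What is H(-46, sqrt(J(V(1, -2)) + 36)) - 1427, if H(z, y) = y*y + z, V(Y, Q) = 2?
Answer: -1436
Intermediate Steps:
J(x) = 1
H(z, y) = z + y**2 (H(z, y) = y**2 + z = z + y**2)
H(-46, sqrt(J(V(1, -2)) + 36)) - 1427 = (-46 + (sqrt(1 + 36))**2) - 1427 = (-46 + (sqrt(37))**2) - 1427 = (-46 + 37) - 1427 = -9 - 1427 = -1436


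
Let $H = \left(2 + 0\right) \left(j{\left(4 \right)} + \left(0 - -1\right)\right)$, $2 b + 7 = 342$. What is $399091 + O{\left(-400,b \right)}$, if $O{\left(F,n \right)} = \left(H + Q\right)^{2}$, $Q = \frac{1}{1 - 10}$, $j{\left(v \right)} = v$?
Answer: $\frac{32334292}{81} \approx 3.9919 \cdot 10^{5}$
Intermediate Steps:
$b = \frac{335}{2}$ ($b = - \frac{7}{2} + \frac{1}{2} \cdot 342 = - \frac{7}{2} + 171 = \frac{335}{2} \approx 167.5$)
$H = 10$ ($H = \left(2 + 0\right) \left(4 + \left(0 - -1\right)\right) = 2 \left(4 + \left(0 + 1\right)\right) = 2 \left(4 + 1\right) = 2 \cdot 5 = 10$)
$Q = - \frac{1}{9}$ ($Q = \frac{1}{-9} = - \frac{1}{9} \approx -0.11111$)
$O{\left(F,n \right)} = \frac{7921}{81}$ ($O{\left(F,n \right)} = \left(10 - \frac{1}{9}\right)^{2} = \left(\frac{89}{9}\right)^{2} = \frac{7921}{81}$)
$399091 + O{\left(-400,b \right)} = 399091 + \frac{7921}{81} = \frac{32334292}{81}$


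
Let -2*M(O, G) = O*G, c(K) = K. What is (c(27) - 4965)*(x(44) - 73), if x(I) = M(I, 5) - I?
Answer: 1120926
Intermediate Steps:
M(O, G) = -G*O/2 (M(O, G) = -O*G/2 = -G*O/2)
x(I) = -7*I/2 (x(I) = -½*5*I - I = -5*I/2 - I = -7*I/2)
(c(27) - 4965)*(x(44) - 73) = (27 - 4965)*(-7/2*44 - 73) = -4938*(-154 - 73) = -4938*(-227) = 1120926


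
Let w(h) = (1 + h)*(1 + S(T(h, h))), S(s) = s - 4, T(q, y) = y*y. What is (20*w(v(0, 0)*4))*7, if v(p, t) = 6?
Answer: 2005500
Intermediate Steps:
T(q, y) = y²
S(s) = -4 + s
w(h) = (1 + h)*(-3 + h²) (w(h) = (1 + h)*(1 + (-4 + h²)) = (1 + h)*(-3 + h²))
(20*w(v(0, 0)*4))*7 = (20*(-3 + (6*4)² + (6*4)³ - 18*4))*7 = (20*(-3 + 24² + 24³ - 3*24))*7 = (20*(-3 + 576 + 13824 - 72))*7 = (20*14325)*7 = 286500*7 = 2005500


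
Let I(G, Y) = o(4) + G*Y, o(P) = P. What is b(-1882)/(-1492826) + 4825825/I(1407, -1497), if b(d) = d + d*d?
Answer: -293208379900/62886041663 ≈ -4.6625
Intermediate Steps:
b(d) = d + d²
I(G, Y) = 4 + G*Y
b(-1882)/(-1492826) + 4825825/I(1407, -1497) = -1882*(1 - 1882)/(-1492826) + 4825825/(4 + 1407*(-1497)) = -1882*(-1881)*(-1/1492826) + 4825825/(4 - 2106279) = 3540042*(-1/1492826) + 4825825/(-2106275) = -1770021/746413 + 4825825*(-1/2106275) = -1770021/746413 - 193033/84251 = -293208379900/62886041663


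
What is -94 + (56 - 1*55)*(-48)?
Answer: -142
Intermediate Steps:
-94 + (56 - 1*55)*(-48) = -94 + (56 - 55)*(-48) = -94 + 1*(-48) = -94 - 48 = -142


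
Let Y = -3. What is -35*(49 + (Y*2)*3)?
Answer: -1085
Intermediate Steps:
-35*(49 + (Y*2)*3) = -35*(49 - 3*2*3) = -35*(49 - 6*3) = -35*(49 - 18) = -35*31 = -1085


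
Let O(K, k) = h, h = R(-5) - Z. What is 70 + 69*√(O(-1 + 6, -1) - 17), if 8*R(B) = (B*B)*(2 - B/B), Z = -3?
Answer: 70 + 69*I*√174/4 ≈ 70.0 + 227.54*I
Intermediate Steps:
R(B) = B²/8 (R(B) = ((B*B)*(2 - B/B))/8 = (B²*(2 - 1*1))/8 = (B²*(2 - 1))/8 = (B²*1)/8 = B²/8)
h = 49/8 (h = (⅛)*(-5)² - 1*(-3) = (⅛)*25 + 3 = 25/8 + 3 = 49/8 ≈ 6.1250)
O(K, k) = 49/8
70 + 69*√(O(-1 + 6, -1) - 17) = 70 + 69*√(49/8 - 17) = 70 + 69*√(-87/8) = 70 + 69*(I*√174/4) = 70 + 69*I*√174/4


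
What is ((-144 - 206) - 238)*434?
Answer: -255192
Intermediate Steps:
((-144 - 206) - 238)*434 = (-350 - 238)*434 = -588*434 = -255192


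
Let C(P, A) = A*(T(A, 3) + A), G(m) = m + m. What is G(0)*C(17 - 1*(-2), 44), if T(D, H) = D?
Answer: 0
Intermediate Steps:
G(m) = 2*m
C(P, A) = 2*A² (C(P, A) = A*(A + A) = A*(2*A) = 2*A²)
G(0)*C(17 - 1*(-2), 44) = (2*0)*(2*44²) = 0*(2*1936) = 0*3872 = 0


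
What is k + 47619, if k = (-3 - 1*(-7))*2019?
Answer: 55695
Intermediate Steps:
k = 8076 (k = (-3 + 7)*2019 = 4*2019 = 8076)
k + 47619 = 8076 + 47619 = 55695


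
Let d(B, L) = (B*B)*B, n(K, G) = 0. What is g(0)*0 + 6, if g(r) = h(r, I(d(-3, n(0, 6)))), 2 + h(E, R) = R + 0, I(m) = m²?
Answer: 6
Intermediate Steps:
d(B, L) = B³ (d(B, L) = B²*B = B³)
h(E, R) = -2 + R (h(E, R) = -2 + (R + 0) = -2 + R)
g(r) = 727 (g(r) = -2 + ((-3)³)² = -2 + (-27)² = -2 + 729 = 727)
g(0)*0 + 6 = 727*0 + 6 = 0 + 6 = 6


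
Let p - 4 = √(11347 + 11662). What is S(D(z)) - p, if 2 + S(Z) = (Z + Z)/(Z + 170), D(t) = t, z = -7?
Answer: -992/163 - √23009 ≈ -157.77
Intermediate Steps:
S(Z) = -2 + 2*Z/(170 + Z) (S(Z) = -2 + (Z + Z)/(Z + 170) = -2 + (2*Z)/(170 + Z) = -2 + 2*Z/(170 + Z))
p = 4 + √23009 (p = 4 + √(11347 + 11662) = 4 + √23009 ≈ 155.69)
S(D(z)) - p = -340/(170 - 7) - (4 + √23009) = -340/163 + (-4 - √23009) = -992/163 - √23009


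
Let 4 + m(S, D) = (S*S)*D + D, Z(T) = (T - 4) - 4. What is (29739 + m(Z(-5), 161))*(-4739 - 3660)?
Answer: -479624895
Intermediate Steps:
Z(T) = -8 + T (Z(T) = (-4 + T) - 4 = -8 + T)
m(S, D) = -4 + D + D*S² (m(S, D) = -4 + ((S*S)*D + D) = -4 + (S²*D + D) = -4 + (D*S² + D) = -4 + (D + D*S²) = -4 + D + D*S²)
(29739 + m(Z(-5), 161))*(-4739 - 3660) = (29739 + (-4 + 161 + 161*(-8 - 5)²))*(-4739 - 3660) = (29739 + (-4 + 161 + 161*(-13)²))*(-8399) = (29739 + (-4 + 161 + 161*169))*(-8399) = (29739 + (-4 + 161 + 27209))*(-8399) = (29739 + 27366)*(-8399) = 57105*(-8399) = -479624895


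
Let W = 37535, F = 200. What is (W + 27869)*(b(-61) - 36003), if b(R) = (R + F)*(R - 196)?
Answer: -4691167304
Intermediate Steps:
b(R) = (-196 + R)*(200 + R) (b(R) = (R + 200)*(R - 196) = (200 + R)*(-196 + R) = (-196 + R)*(200 + R))
(W + 27869)*(b(-61) - 36003) = (37535 + 27869)*((-39200 + (-61)² + 4*(-61)) - 36003) = 65404*((-39200 + 3721 - 244) - 36003) = 65404*(-35723 - 36003) = 65404*(-71726) = -4691167304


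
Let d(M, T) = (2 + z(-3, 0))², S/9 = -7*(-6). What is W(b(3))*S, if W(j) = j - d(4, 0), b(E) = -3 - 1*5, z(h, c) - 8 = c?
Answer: -40824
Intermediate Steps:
z(h, c) = 8 + c
b(E) = -8 (b(E) = -3 - 5 = -8)
S = 378 (S = 9*(-7*(-6)) = 9*42 = 378)
d(M, T) = 100 (d(M, T) = (2 + (8 + 0))² = (2 + 8)² = 10² = 100)
W(j) = -100 + j (W(j) = j - 1*100 = j - 100 = -100 + j)
W(b(3))*S = (-100 - 8)*378 = -108*378 = -40824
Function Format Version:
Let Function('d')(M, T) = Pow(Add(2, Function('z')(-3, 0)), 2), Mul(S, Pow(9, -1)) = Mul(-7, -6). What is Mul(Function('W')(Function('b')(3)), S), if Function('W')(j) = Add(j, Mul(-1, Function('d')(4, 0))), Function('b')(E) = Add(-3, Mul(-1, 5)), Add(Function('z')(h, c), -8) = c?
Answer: -40824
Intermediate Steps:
Function('z')(h, c) = Add(8, c)
Function('b')(E) = -8 (Function('b')(E) = Add(-3, -5) = -8)
S = 378 (S = Mul(9, Mul(-7, -6)) = Mul(9, 42) = 378)
Function('d')(M, T) = 100 (Function('d')(M, T) = Pow(Add(2, Add(8, 0)), 2) = Pow(Add(2, 8), 2) = Pow(10, 2) = 100)
Function('W')(j) = Add(-100, j) (Function('W')(j) = Add(j, Mul(-1, 100)) = Add(j, -100) = Add(-100, j))
Mul(Function('W')(Function('b')(3)), S) = Mul(Add(-100, -8), 378) = Mul(-108, 378) = -40824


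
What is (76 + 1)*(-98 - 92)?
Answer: -14630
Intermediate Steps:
(76 + 1)*(-98 - 92) = 77*(-190) = -14630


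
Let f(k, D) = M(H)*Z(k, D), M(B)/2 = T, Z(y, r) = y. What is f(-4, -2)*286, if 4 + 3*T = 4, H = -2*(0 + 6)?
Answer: 0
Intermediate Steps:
H = -12 (H = -2*6 = -12)
T = 0 (T = -4/3 + (1/3)*4 = -4/3 + 4/3 = 0)
M(B) = 0 (M(B) = 2*0 = 0)
f(k, D) = 0 (f(k, D) = 0*k = 0)
f(-4, -2)*286 = 0*286 = 0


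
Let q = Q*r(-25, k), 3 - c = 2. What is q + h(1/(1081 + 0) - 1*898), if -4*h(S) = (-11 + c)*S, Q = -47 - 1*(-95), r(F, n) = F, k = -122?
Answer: -7448085/2162 ≈ -3445.0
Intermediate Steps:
c = 1 (c = 3 - 1*2 = 3 - 2 = 1)
Q = 48 (Q = -47 + 95 = 48)
q = -1200 (q = 48*(-25) = -1200)
h(S) = 5*S/2 (h(S) = -(-11 + 1)*S/4 = -(-5)*S/2 = 5*S/2)
q + h(1/(1081 + 0) - 1*898) = -1200 + 5*(1/(1081 + 0) - 1*898)/2 = -1200 + 5*(1/1081 - 898)/2 = -1200 + (5/2)*(-970737/1081) = -1200 - 4853685/2162 = -7448085/2162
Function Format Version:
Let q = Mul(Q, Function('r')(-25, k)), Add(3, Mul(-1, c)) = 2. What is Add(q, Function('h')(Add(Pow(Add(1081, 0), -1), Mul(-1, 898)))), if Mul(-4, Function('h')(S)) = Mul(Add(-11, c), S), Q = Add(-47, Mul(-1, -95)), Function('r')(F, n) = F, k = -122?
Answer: Rational(-7448085, 2162) ≈ -3445.0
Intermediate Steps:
c = 1 (c = Add(3, Mul(-1, 2)) = Add(3, -2) = 1)
Q = 48 (Q = Add(-47, 95) = 48)
q = -1200 (q = Mul(48, -25) = -1200)
Function('h')(S) = Mul(Rational(5, 2), S) (Function('h')(S) = Mul(Rational(-1, 4), Mul(Add(-11, 1), S)) = Mul(Rational(-1, 4), Mul(-10, S)) = Mul(Rational(5, 2), S))
Add(q, Function('h')(Add(Pow(Add(1081, 0), -1), Mul(-1, 898)))) = Add(-1200, Mul(Rational(5, 2), Add(Pow(Add(1081, 0), -1), Mul(-1, 898)))) = Add(-1200, Mul(Rational(5, 2), Add(Pow(1081, -1), -898))) = Add(-1200, Mul(Rational(5, 2), Add(Rational(1, 1081), -898))) = Add(-1200, Mul(Rational(5, 2), Rational(-970737, 1081))) = Add(-1200, Rational(-4853685, 2162)) = Rational(-7448085, 2162)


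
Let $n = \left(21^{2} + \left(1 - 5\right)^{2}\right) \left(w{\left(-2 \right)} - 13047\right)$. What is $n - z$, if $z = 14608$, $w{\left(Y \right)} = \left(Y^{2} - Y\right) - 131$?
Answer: $-6034212$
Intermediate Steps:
$w{\left(Y \right)} = -131 + Y^{2} - Y$
$n = -6019604$ ($n = \left(21^{2} + \left(1 - 5\right)^{2}\right) \left(\left(-131 + \left(-2\right)^{2} - -2\right) - 13047\right) = \left(441 + \left(-4\right)^{2}\right) \left(\left(-131 + 4 + 2\right) - 13047\right) = \left(441 + 16\right) \left(-125 - 13047\right) = 457 \left(-13172\right) = -6019604$)
$n - z = -6019604 - 14608 = -6034212$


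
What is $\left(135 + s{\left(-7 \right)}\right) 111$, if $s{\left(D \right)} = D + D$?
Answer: $13431$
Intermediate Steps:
$s{\left(D \right)} = 2 D$
$\left(135 + s{\left(-7 \right)}\right) 111 = \left(135 + 2 \left(-7\right)\right) 111 = \left(135 - 14\right) 111 = 121 \cdot 111 = 13431$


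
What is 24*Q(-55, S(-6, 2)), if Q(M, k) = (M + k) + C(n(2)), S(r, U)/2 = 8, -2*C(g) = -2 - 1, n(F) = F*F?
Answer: -900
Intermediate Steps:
n(F) = F²
C(g) = 3/2 (C(g) = -(-2 - 1)/2 = -½*(-3) = 3/2)
S(r, U) = 16 (S(r, U) = 2*8 = 16)
Q(M, k) = 3/2 + M + k (Q(M, k) = (M + k) + 3/2 = 3/2 + M + k)
24*Q(-55, S(-6, 2)) = 24*(3/2 - 55 + 16) = 24*(-75/2) = -900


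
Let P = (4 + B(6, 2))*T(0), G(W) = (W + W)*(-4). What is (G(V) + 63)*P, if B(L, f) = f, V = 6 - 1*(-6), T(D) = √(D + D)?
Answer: 0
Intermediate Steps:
T(D) = √2*√D (T(D) = √(2*D) = √2*√D)
V = 12 (V = 6 + 6 = 12)
G(W) = -8*W (G(W) = (2*W)*(-4) = -8*W)
P = 0 (P = (4 + 2)*(√2*√0) = 6*(√2*0) = 6*0 = 0)
(G(V) + 63)*P = (-8*12 + 63)*0 = (-96 + 63)*0 = -33*0 = 0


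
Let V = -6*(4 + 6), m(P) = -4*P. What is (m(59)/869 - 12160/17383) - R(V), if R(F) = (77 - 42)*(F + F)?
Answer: 63429803972/15105827 ≈ 4199.0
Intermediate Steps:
V = -60 (V = -6*10 = -60)
R(F) = 70*F (R(F) = 35*(2*F) = 70*F)
(m(59)/869 - 12160/17383) - R(V) = (-4*59/869 - 12160/17383) - 70*(-60) = (-236*1/869 - 12160*1/17383) - 1*(-4200) = (-236/869 - 12160/17383) + 4200 = -14669428/15105827 + 4200 = 63429803972/15105827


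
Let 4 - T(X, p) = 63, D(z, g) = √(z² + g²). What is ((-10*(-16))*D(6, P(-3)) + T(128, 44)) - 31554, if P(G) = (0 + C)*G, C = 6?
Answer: -31613 + 960*√10 ≈ -28577.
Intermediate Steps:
P(G) = 6*G (P(G) = (0 + 6)*G = 6*G)
D(z, g) = √(g² + z²)
T(X, p) = -59 (T(X, p) = 4 - 1*63 = 4 - 63 = -59)
((-10*(-16))*D(6, P(-3)) + T(128, 44)) - 31554 = ((-10*(-16))*√((6*(-3))² + 6²) - 59) - 31554 = (160*√((-18)² + 36) - 59) - 31554 = (160*√(324 + 36) - 59) - 31554 = (160*√360 - 59) - 31554 = (160*(6*√10) - 59) - 31554 = (960*√10 - 59) - 31554 = (-59 + 960*√10) - 31554 = -31613 + 960*√10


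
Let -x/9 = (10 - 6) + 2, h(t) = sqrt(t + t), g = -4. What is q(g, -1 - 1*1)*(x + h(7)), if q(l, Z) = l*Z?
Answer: -432 + 8*sqrt(14) ≈ -402.07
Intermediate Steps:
h(t) = sqrt(2)*sqrt(t) (h(t) = sqrt(2*t) = sqrt(2)*sqrt(t))
x = -54 (x = -9*((10 - 6) + 2) = -9*(4 + 2) = -9*6 = -54)
q(l, Z) = Z*l
q(g, -1 - 1*1)*(x + h(7)) = ((-1 - 1*1)*(-4))*(-54 + sqrt(2)*sqrt(7)) = ((-1 - 1)*(-4))*(-54 + sqrt(14)) = (-2*(-4))*(-54 + sqrt(14)) = 8*(-54 + sqrt(14)) = -432 + 8*sqrt(14)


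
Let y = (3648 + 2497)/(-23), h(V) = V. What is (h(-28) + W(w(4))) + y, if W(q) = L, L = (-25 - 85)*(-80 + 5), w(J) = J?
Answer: 182961/23 ≈ 7954.8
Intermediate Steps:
y = -6145/23 (y = 6145*(-1/23) = -6145/23 ≈ -267.17)
L = 8250 (L = -110*(-75) = 8250)
W(q) = 8250
(h(-28) + W(w(4))) + y = (-28 + 8250) - 6145/23 = 8222 - 6145/23 = 182961/23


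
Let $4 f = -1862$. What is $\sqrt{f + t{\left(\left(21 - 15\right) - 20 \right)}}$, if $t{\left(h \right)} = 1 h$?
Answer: $\frac{i \sqrt{1918}}{2} \approx 21.897 i$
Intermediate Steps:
$t{\left(h \right)} = h$
$f = - \frac{931}{2}$ ($f = \frac{1}{4} \left(-1862\right) = - \frac{931}{2} \approx -465.5$)
$\sqrt{f + t{\left(\left(21 - 15\right) - 20 \right)}} = \sqrt{- \frac{931}{2} + \left(\left(21 - 15\right) - 20\right)} = \sqrt{- \frac{931}{2} + \left(6 - 20\right)} = \sqrt{- \frac{931}{2} - 14} = \sqrt{- \frac{959}{2}} = \frac{i \sqrt{1918}}{2}$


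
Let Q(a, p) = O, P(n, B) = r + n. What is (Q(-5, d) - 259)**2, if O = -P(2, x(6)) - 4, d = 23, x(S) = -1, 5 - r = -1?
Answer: 73441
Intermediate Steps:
r = 6 (r = 5 - 1*(-1) = 5 + 1 = 6)
P(n, B) = 6 + n
O = -12 (O = -(6 + 2) - 4 = -1*8 - 4 = -8 - 4 = -12)
Q(a, p) = -12
(Q(-5, d) - 259)**2 = (-12 - 259)**2 = (-271)**2 = 73441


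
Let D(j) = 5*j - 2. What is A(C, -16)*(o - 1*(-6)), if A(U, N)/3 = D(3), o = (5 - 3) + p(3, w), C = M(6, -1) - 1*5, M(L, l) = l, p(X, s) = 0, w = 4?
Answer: 312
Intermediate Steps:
D(j) = -2 + 5*j
C = -6 (C = -1 - 1*5 = -1 - 5 = -6)
o = 2 (o = (5 - 3) + 0 = 2 + 0 = 2)
A(U, N) = 39 (A(U, N) = 3*(-2 + 5*3) = 3*(-2 + 15) = 3*13 = 39)
A(C, -16)*(o - 1*(-6)) = 39*(2 - 1*(-6)) = 39*(2 + 6) = 39*8 = 312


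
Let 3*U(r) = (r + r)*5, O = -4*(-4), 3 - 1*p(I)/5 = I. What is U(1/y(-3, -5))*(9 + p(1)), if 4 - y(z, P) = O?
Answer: -95/18 ≈ -5.2778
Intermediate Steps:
p(I) = 15 - 5*I
O = 16
y(z, P) = -12 (y(z, P) = 4 - 1*16 = 4 - 16 = -12)
U(r) = 10*r/3 (U(r) = ((r + r)*5)/3 = ((2*r)*5)/3 = (10*r)/3 = 10*r/3)
U(1/y(-3, -5))*(9 + p(1)) = ((10/3)/(-12))*(9 + (15 - 5*1)) = ((10/3)*(-1/12))*(9 + (15 - 5)) = -5*(9 + 10)/18 = -5/18*19 = -95/18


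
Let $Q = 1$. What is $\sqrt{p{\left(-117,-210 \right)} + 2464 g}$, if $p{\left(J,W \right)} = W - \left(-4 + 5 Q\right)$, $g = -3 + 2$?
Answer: $5 i \sqrt{107} \approx 51.72 i$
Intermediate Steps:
$g = -1$
$p{\left(J,W \right)} = -1 + W$ ($p{\left(J,W \right)} = W + \left(\left(-5\right) 1 + 4\right) = W + \left(-5 + 4\right) = W - 1 = -1 + W$)
$\sqrt{p{\left(-117,-210 \right)} + 2464 g} = \sqrt{\left(-1 - 210\right) + 2464 \left(-1\right)} = \sqrt{-211 - 2464} = \sqrt{-2675} = 5 i \sqrt{107}$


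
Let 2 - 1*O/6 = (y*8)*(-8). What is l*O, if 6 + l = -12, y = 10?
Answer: -69336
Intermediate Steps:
l = -18 (l = -6 - 12 = -18)
O = 3852 (O = 12 - 6*10*8*(-8) = 12 - 480*(-8) = 12 - 6*(-640) = 12 + 3840 = 3852)
l*O = -18*3852 = -69336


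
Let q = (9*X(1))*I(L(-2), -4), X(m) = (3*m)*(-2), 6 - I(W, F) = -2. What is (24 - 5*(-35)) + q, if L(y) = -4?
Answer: -233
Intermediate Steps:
I(W, F) = 8 (I(W, F) = 6 - 1*(-2) = 6 + 2 = 8)
X(m) = -6*m
q = -432 (q = (9*(-6*1))*8 = (9*(-6))*8 = -54*8 = -432)
(24 - 5*(-35)) + q = (24 - 5*(-35)) - 432 = (24 + 175) - 432 = 199 - 432 = -233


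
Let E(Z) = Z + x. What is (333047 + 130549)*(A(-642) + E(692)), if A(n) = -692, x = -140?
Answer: -64903440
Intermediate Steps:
E(Z) = -140 + Z (E(Z) = Z - 140 = -140 + Z)
(333047 + 130549)*(A(-642) + E(692)) = (333047 + 130549)*(-692 + (-140 + 692)) = 463596*(-692 + 552) = 463596*(-140) = -64903440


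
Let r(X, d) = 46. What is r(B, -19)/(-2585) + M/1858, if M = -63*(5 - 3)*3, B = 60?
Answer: -531299/2401465 ≈ -0.22124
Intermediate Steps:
M = -378 (M = -126*3 = -63*6 = -378)
r(B, -19)/(-2585) + M/1858 = 46/(-2585) - 378/1858 = 46*(-1/2585) - 378*1/1858 = -46/2585 - 189/929 = -531299/2401465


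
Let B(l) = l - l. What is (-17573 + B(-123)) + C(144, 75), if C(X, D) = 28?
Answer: -17545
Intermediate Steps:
B(l) = 0
(-17573 + B(-123)) + C(144, 75) = (-17573 + 0) + 28 = -17573 + 28 = -17545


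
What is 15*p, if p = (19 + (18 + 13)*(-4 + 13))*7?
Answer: 31290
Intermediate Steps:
p = 2086 (p = (19 + 31*9)*7 = (19 + 279)*7 = 298*7 = 2086)
15*p = 15*2086 = 31290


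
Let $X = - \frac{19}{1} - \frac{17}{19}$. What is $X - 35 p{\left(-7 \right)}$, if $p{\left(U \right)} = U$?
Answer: $\frac{4277}{19} \approx 225.11$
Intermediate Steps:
$X = - \frac{378}{19}$ ($X = \left(-19\right) 1 - \frac{17}{19} = -19 - \frac{17}{19} = - \frac{378}{19} \approx -19.895$)
$X - 35 p{\left(-7 \right)} = - \frac{378}{19} - -245 = - \frac{378}{19} + 245 = \frac{4277}{19}$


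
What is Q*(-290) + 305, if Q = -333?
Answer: 96875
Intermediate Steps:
Q*(-290) + 305 = -333*(-290) + 305 = 96570 + 305 = 96875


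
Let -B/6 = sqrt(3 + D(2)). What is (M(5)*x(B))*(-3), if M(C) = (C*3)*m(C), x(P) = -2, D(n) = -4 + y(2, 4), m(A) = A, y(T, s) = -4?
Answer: 450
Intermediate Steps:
D(n) = -8 (D(n) = -4 - 4 = -8)
B = -6*I*sqrt(5) (B = -6*sqrt(3 - 8) = -6*I*sqrt(5) ≈ -13.416*I)
M(C) = 3*C**2 (M(C) = (C*3)*C = (3*C)*C = 3*C**2)
(M(5)*x(B))*(-3) = ((3*5**2)*(-2))*(-3) = ((3*25)*(-2))*(-3) = (75*(-2))*(-3) = -150*(-3) = 450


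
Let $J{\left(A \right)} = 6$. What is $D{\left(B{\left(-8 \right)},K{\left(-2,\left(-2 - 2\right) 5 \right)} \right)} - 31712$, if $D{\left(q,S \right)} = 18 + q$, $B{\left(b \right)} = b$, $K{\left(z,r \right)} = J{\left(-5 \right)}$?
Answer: $-31702$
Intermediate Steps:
$K{\left(z,r \right)} = 6$
$D{\left(B{\left(-8 \right)},K{\left(-2,\left(-2 - 2\right) 5 \right)} \right)} - 31712 = \left(18 - 8\right) - 31712 = 10 - 31712 = -31702$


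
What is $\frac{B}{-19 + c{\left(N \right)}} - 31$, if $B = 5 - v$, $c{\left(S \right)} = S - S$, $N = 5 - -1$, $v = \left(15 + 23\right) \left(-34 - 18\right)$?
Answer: $- \frac{2570}{19} \approx -135.26$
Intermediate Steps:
$v = -1976$ ($v = 38 \left(-52\right) = -1976$)
$N = 6$ ($N = 5 + 1 = 6$)
$c{\left(S \right)} = 0$
$B = 1981$ ($B = 5 - -1976 = 5 + 1976 = 1981$)
$\frac{B}{-19 + c{\left(N \right)}} - 31 = \frac{1}{-19 + 0} \cdot 1981 - 31 = \frac{1}{-19} \cdot 1981 - 31 = \left(- \frac{1}{19}\right) 1981 - 31 = - \frac{1981}{19} - 31 = - \frac{2570}{19}$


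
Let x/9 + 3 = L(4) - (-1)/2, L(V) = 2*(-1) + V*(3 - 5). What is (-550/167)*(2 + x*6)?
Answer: 370150/167 ≈ 2216.5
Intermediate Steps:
L(V) = -2 - 2*V (L(V) = -2 + V*(-2) = -2 - 2*V)
x = -225/2 (x = -27 + 9*((-2 - 2*4) - (-1)/2) = -27 + 9*((-2 - 8) - (-1)/2) = -27 + 9*(-10 - 1*(-1/2)) = -27 + 9*(-10 + 1/2) = -27 + 9*(-19/2) = -27 - 171/2 = -225/2 ≈ -112.50)
(-550/167)*(2 + x*6) = (-550/167)*(2 - 225/2*6) = (-550*1/167)*(2 - 675) = -550/167*(-673) = 370150/167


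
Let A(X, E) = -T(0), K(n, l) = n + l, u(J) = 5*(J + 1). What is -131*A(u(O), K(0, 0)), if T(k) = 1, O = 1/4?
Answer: 131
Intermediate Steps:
O = 1/4 ≈ 0.25000
u(J) = 5 + 5*J (u(J) = 5*(1 + J) = 5 + 5*J)
K(n, l) = l + n
A(X, E) = -1 (A(X, E) = -1*1 = -1)
-131*A(u(O), K(0, 0)) = -131*(-1) = -1*(-131) = 131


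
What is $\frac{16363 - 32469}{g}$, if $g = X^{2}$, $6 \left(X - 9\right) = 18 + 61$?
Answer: $- \frac{579816}{17689} \approx -32.778$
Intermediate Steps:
$X = \frac{133}{6}$ ($X = 9 + \frac{18 + 61}{6} = 9 + \frac{1}{6} \cdot 79 = 9 + \frac{79}{6} = \frac{133}{6} \approx 22.167$)
$g = \frac{17689}{36}$ ($g = \left(\frac{133}{6}\right)^{2} = \frac{17689}{36} \approx 491.36$)
$\frac{16363 - 32469}{g} = \frac{16363 - 32469}{\frac{17689}{36}} = \left(-16106\right) \frac{36}{17689} = - \frac{579816}{17689}$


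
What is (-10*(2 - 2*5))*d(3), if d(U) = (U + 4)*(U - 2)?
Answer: 560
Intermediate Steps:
d(U) = (-2 + U)*(4 + U) (d(U) = (4 + U)*(-2 + U) = (-2 + U)*(4 + U))
(-10*(2 - 2*5))*d(3) = (-10*(2 - 2*5))*(-8 + 3² + 2*3) = (-10*(2 - 10))*(-8 + 9 + 6) = -10*(-8)*7 = 80*7 = 560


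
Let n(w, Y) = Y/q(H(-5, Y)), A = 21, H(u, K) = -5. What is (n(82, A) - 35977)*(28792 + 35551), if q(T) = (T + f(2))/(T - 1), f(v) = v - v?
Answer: -11566233337/5 ≈ -2.3132e+9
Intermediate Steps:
f(v) = 0
q(T) = T/(-1 + T) (q(T) = (T + 0)/(T - 1) = T/(-1 + T))
n(w, Y) = 6*Y/5 (n(w, Y) = Y/((-5/(-1 - 5))) = Y/((-5/(-6))) = Y/((-5*(-⅙))) = Y/(⅚) = Y*(6/5) = 6*Y/5)
(n(82, A) - 35977)*(28792 + 35551) = ((6/5)*21 - 35977)*(28792 + 35551) = (126/5 - 35977)*64343 = -179759/5*64343 = -11566233337/5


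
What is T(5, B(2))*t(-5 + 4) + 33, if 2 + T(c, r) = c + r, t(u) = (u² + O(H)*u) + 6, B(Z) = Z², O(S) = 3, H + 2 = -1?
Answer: 61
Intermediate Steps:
H = -3 (H = -2 - 1 = -3)
t(u) = 6 + u² + 3*u (t(u) = (u² + 3*u) + 6 = 6 + u² + 3*u)
T(c, r) = -2 + c + r (T(c, r) = -2 + (c + r) = -2 + c + r)
T(5, B(2))*t(-5 + 4) + 33 = (-2 + 5 + 2²)*(6 + (-5 + 4)² + 3*(-5 + 4)) + 33 = (-2 + 5 + 4)*(6 + (-1)² + 3*(-1)) + 33 = 7*(6 + 1 - 3) + 33 = 7*4 + 33 = 28 + 33 = 61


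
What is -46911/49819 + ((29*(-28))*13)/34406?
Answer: -1069954615/857036257 ≈ -1.2484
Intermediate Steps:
-46911/49819 + ((29*(-28))*13)/34406 = -46911*1/49819 - 812*13*(1/34406) = -46911/49819 - 10556*1/34406 = -46911/49819 - 5278/17203 = -1069954615/857036257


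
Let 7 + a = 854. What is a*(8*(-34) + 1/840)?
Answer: -27645959/120 ≈ -2.3038e+5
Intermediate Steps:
a = 847 (a = -7 + 854 = 847)
a*(8*(-34) + 1/840) = 847*(8*(-34) + 1/840) = 847*(-272 + 1/840) = 847*(-228479/840) = -27645959/120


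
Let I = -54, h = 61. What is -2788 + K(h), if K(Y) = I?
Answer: -2842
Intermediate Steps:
K(Y) = -54
-2788 + K(h) = -2788 - 54 = -2842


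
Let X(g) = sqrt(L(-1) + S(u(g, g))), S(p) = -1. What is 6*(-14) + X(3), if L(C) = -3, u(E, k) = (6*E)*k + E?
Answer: -84 + 2*I ≈ -84.0 + 2.0*I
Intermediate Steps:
u(E, k) = E + 6*E*k (u(E, k) = 6*E*k + E = E + 6*E*k)
X(g) = 2*I (X(g) = sqrt(-3 - 1) = sqrt(-4) = 2*I)
6*(-14) + X(3) = 6*(-14) + 2*I = -84 + 2*I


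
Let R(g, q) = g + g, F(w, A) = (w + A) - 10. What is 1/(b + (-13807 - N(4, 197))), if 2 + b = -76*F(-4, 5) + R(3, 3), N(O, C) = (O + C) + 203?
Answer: -1/13523 ≈ -7.3948e-5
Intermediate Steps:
N(O, C) = 203 + C + O (N(O, C) = (C + O) + 203 = 203 + C + O)
F(w, A) = -10 + A + w (F(w, A) = (A + w) - 10 = -10 + A + w)
R(g, q) = 2*g
b = 688 (b = -2 + (-76*(-10 + 5 - 4) + 2*3) = -2 + (-76*(-9) + 6) = -2 + (684 + 6) = -2 + 690 = 688)
1/(b + (-13807 - N(4, 197))) = 1/(688 + (-13807 - (203 + 197 + 4))) = 1/(688 + (-13807 - 1*404)) = 1/(688 + (-13807 - 404)) = 1/(688 - 14211) = 1/(-13523) = -1/13523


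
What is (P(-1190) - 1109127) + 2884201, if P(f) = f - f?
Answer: 1775074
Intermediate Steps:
P(f) = 0
(P(-1190) - 1109127) + 2884201 = (0 - 1109127) + 2884201 = -1109127 + 2884201 = 1775074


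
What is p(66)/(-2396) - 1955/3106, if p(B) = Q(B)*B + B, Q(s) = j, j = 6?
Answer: -764894/930247 ≈ -0.82225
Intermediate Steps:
Q(s) = 6
p(B) = 7*B (p(B) = 6*B + B = 7*B)
p(66)/(-2396) - 1955/3106 = (7*66)/(-2396) - 1955/3106 = 462*(-1/2396) - 1955*1/3106 = -231/1198 - 1955/3106 = -764894/930247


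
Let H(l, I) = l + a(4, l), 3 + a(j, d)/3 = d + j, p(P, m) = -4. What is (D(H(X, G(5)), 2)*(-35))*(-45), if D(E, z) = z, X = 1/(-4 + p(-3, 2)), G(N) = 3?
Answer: 3150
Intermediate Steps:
a(j, d) = -9 + 3*d + 3*j (a(j, d) = -9 + 3*(d + j) = -9 + (3*d + 3*j) = -9 + 3*d + 3*j)
X = -⅛ (X = 1/(-4 - 4) = 1/(-8) = -⅛ ≈ -0.12500)
H(l, I) = 3 + 4*l (H(l, I) = l + (-9 + 3*l + 3*4) = l + (-9 + 3*l + 12) = l + (3 + 3*l) = 3 + 4*l)
(D(H(X, G(5)), 2)*(-35))*(-45) = (2*(-35))*(-45) = -70*(-45) = 3150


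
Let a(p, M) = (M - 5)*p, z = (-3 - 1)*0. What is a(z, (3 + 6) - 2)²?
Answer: 0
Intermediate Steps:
z = 0 (z = -4*0 = 0)
a(p, M) = p*(-5 + M) (a(p, M) = (-5 + M)*p = p*(-5 + M))
a(z, (3 + 6) - 2)² = (0*(-5 + ((3 + 6) - 2)))² = (0*(-5 + (9 - 2)))² = (0*(-5 + 7))² = (0*2)² = 0² = 0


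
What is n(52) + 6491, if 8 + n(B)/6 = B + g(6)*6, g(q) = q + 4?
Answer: 7115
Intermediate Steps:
g(q) = 4 + q
n(B) = 312 + 6*B (n(B) = -48 + 6*(B + (4 + 6)*6) = -48 + 6*(B + 10*6) = -48 + 6*(B + 60) = -48 + 6*(60 + B) = -48 + (360 + 6*B) = 312 + 6*B)
n(52) + 6491 = (312 + 6*52) + 6491 = (312 + 312) + 6491 = 624 + 6491 = 7115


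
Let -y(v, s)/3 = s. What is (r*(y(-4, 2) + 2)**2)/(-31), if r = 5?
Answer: -80/31 ≈ -2.5806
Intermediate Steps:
y(v, s) = -3*s
(r*(y(-4, 2) + 2)**2)/(-31) = (5*(-3*2 + 2)**2)/(-31) = (5*(-6 + 2)**2)*(-1/31) = (5*(-4)**2)*(-1/31) = (5*16)*(-1/31) = 80*(-1/31) = -80/31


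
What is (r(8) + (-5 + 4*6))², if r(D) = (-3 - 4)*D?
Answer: 1369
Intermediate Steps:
r(D) = -7*D
(r(8) + (-5 + 4*6))² = (-7*8 + (-5 + 4*6))² = (-56 + (-5 + 24))² = (-56 + 19)² = (-37)² = 1369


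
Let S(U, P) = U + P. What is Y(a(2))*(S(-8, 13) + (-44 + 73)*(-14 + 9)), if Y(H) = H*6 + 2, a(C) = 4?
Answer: -3640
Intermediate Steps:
S(U, P) = P + U
Y(H) = 2 + 6*H (Y(H) = 6*H + 2 = 2 + 6*H)
Y(a(2))*(S(-8, 13) + (-44 + 73)*(-14 + 9)) = (2 + 6*4)*((13 - 8) + (-44 + 73)*(-14 + 9)) = (2 + 24)*(5 + 29*(-5)) = 26*(5 - 145) = 26*(-140) = -3640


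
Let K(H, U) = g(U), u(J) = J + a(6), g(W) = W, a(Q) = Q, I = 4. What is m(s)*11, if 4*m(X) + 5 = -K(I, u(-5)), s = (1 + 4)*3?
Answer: -33/2 ≈ -16.500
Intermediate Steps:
u(J) = 6 + J (u(J) = J + 6 = 6 + J)
K(H, U) = U
s = 15 (s = 5*3 = 15)
m(X) = -3/2 (m(X) = -5/4 + (-(6 - 5))/4 = -5/4 + (-1*1)/4 = -5/4 + (1/4)*(-1) = -5/4 - 1/4 = -3/2)
m(s)*11 = -3/2*11 = -33/2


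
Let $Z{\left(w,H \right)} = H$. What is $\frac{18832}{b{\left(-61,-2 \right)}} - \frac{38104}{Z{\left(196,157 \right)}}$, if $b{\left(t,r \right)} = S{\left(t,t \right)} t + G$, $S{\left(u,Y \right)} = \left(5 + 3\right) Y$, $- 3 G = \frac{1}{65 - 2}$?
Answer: $- \frac{213820055768}{883305707} \approx -242.07$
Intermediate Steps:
$G = - \frac{1}{189}$ ($G = - \frac{1}{3 \left(65 - 2\right)} = - \frac{1}{3 \cdot 63} = \left(- \frac{1}{3}\right) \frac{1}{63} = - \frac{1}{189} \approx -0.005291$)
$S{\left(u,Y \right)} = 8 Y$
$b{\left(t,r \right)} = - \frac{1}{189} + 8 t^{2}$ ($b{\left(t,r \right)} = 8 t t - \frac{1}{189} = 8 t^{2} - \frac{1}{189} = - \frac{1}{189} + 8 t^{2}$)
$\frac{18832}{b{\left(-61,-2 \right)}} - \frac{38104}{Z{\left(196,157 \right)}} = \frac{18832}{- \frac{1}{189} + 8 \left(-61\right)^{2}} - \frac{38104}{157} = \frac{18832}{- \frac{1}{189} + 8 \cdot 3721} - \frac{38104}{157} = \frac{18832}{- \frac{1}{189} + 29768} - \frac{38104}{157} = \frac{18832}{\frac{5626151}{189}} - \frac{38104}{157} = 18832 \cdot \frac{189}{5626151} - \frac{38104}{157} = \frac{3559248}{5626151} - \frac{38104}{157} = - \frac{213820055768}{883305707}$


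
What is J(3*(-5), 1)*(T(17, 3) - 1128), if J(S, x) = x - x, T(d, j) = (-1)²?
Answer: 0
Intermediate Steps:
T(d, j) = 1
J(S, x) = 0
J(3*(-5), 1)*(T(17, 3) - 1128) = 0*(1 - 1128) = 0*(-1127) = 0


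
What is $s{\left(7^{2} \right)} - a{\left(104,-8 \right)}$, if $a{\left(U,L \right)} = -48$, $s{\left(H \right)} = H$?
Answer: $97$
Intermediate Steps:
$s{\left(7^{2} \right)} - a{\left(104,-8 \right)} = 7^{2} - -48 = 49 + 48 = 97$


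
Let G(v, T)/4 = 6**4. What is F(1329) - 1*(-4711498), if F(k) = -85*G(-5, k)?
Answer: 4270858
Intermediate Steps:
G(v, T) = 5184 (G(v, T) = 4*6**4 = 4*1296 = 5184)
F(k) = -440640 (F(k) = -85*5184 = -440640)
F(1329) - 1*(-4711498) = -440640 - 1*(-4711498) = -440640 + 4711498 = 4270858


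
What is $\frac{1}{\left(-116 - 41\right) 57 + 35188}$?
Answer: $\frac{1}{26239} \approx 3.8111 \cdot 10^{-5}$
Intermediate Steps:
$\frac{1}{\left(-116 - 41\right) 57 + 35188} = \frac{1}{\left(-157\right) 57 + 35188} = \frac{1}{-8949 + 35188} = \frac{1}{26239}$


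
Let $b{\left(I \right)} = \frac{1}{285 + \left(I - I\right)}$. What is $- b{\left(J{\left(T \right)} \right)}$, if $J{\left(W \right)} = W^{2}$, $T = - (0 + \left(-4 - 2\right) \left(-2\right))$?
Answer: $- \frac{1}{285} \approx -0.0035088$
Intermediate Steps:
$T = -12$ ($T = - (0 - -12) = - (0 + 12) = \left(-1\right) 12 = -12$)
$b{\left(I \right)} = \frac{1}{285}$ ($b{\left(I \right)} = \frac{1}{285 + 0} = \frac{1}{285}$)
$- b{\left(J{\left(T \right)} \right)} = \left(-1\right) \frac{1}{285} = - \frac{1}{285}$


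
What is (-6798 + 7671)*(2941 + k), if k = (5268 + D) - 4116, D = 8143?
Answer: 10682028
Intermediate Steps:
k = 9295 (k = (5268 + 8143) - 4116 = 13411 - 4116 = 9295)
(-6798 + 7671)*(2941 + k) = (-6798 + 7671)*(2941 + 9295) = 873*12236 = 10682028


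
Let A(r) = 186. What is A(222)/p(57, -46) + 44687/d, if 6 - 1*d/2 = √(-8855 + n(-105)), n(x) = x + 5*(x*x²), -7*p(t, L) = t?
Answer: -2513403355/110145299 + 44687*I*√5797085/11594242 ≈ -22.819 + 9.2799*I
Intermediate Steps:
p(t, L) = -t/7
n(x) = x + 5*x³
d = 12 - 2*I*√5797085 (d = 12 - 2*√(-8855 + (-105 + 5*(-105)³)) = 12 - 2*√(-8855 + (-105 + 5*(-1157625))) = 12 - 2*√(-8855 + (-105 - 5788125)) = 12 - 2*√(-8855 - 5788230) = 12 - 2*I*√5797085 ≈ 12.0 - 4815.4*I)
A(222)/p(57, -46) + 44687/d = 186/((-⅐*57)) + 44687/(12 - 2*I*√5797085) = 186/(-57/7) + 44687/(12 - 2*I*√5797085) = 186*(-7/57) + 44687/(12 - 2*I*√5797085) = -434/19 + 44687/(12 - 2*I*√5797085)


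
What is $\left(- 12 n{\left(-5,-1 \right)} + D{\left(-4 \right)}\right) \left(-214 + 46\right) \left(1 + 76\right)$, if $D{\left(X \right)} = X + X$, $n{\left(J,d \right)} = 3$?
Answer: $569184$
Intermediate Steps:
$D{\left(X \right)} = 2 X$
$\left(- 12 n{\left(-5,-1 \right)} + D{\left(-4 \right)}\right) \left(-214 + 46\right) \left(1 + 76\right) = \left(\left(-12\right) 3 + 2 \left(-4\right)\right) \left(-214 + 46\right) \left(1 + 76\right) = \left(-36 - 8\right) \left(\left(-168\right) 77\right) = \left(-44\right) \left(-12936\right) = 569184$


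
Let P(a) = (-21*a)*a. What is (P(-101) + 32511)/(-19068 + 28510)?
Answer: -90855/4721 ≈ -19.245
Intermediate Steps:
P(a) = -21*a**2
(P(-101) + 32511)/(-19068 + 28510) = (-21*(-101)**2 + 32511)/(-19068 + 28510) = (-21*10201 + 32511)/9442 = (-214221 + 32511)*(1/9442) = -181710*1/9442 = -90855/4721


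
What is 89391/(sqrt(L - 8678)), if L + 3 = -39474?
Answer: -89391*I*sqrt(48155)/48155 ≈ -407.35*I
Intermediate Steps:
L = -39477 (L = -3 - 39474 = -39477)
89391/(sqrt(L - 8678)) = 89391/(sqrt(-39477 - 8678)) = 89391/(sqrt(-48155)) = 89391/((I*sqrt(48155))) = 89391*(-I*sqrt(48155)/48155) = -89391*I*sqrt(48155)/48155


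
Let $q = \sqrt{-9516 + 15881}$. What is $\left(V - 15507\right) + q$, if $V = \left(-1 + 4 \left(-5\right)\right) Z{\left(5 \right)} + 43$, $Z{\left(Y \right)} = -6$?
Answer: $-15338 + \sqrt{6365} \approx -15258.0$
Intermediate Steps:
$q = \sqrt{6365} \approx 79.781$
$V = 169$ ($V = \left(-1 + 4 \left(-5\right)\right) \left(-6\right) + 43 = \left(-1 - 20\right) \left(-6\right) + 43 = \left(-21\right) \left(-6\right) + 43 = 126 + 43 = 169$)
$\left(V - 15507\right) + q = \left(169 - 15507\right) + \sqrt{6365} = -15338 + \sqrt{6365}$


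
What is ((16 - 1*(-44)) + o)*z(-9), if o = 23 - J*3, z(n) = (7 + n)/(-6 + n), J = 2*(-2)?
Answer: 38/3 ≈ 12.667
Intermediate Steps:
J = -4
z(n) = (7 + n)/(-6 + n)
o = 35 (o = 23 - 1*(-4)*3 = 23 + 4*3 = 23 + 12 = 35)
((16 - 1*(-44)) + o)*z(-9) = ((16 - 1*(-44)) + 35)*((7 - 9)/(-6 - 9)) = ((16 + 44) + 35)*(-2/(-15)) = (60 + 35)*(-1/15*(-2)) = 95*(2/15) = 38/3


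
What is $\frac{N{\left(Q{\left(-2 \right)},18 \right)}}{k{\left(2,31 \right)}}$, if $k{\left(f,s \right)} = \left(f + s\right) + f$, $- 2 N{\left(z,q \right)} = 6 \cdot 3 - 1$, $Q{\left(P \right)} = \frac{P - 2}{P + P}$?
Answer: $- \frac{17}{70} \approx -0.24286$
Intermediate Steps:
$Q{\left(P \right)} = \frac{-2 + P}{2 P}$
$N{\left(z,q \right)} = - \frac{17}{2}$ ($N{\left(z,q \right)} = - \frac{6 \cdot 3 - 1}{2} = - \frac{18 - 1}{2} = \left(- \frac{1}{2}\right) 17 = - \frac{17}{2}$)
$k{\left(f,s \right)} = s + 2 f$
$\frac{N{\left(Q{\left(-2 \right)},18 \right)}}{k{\left(2,31 \right)}} = - \frac{17}{2 \left(31 + 2 \cdot 2\right)} = - \frac{17}{2 \left(31 + 4\right)} = - \frac{17}{2 \cdot 35} = \left(- \frac{17}{2}\right) \frac{1}{35} = - \frac{17}{70}$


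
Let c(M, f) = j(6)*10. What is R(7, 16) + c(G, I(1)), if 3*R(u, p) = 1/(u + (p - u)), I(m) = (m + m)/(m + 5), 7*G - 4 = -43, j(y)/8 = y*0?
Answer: 1/48 ≈ 0.020833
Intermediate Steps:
j(y) = 0 (j(y) = 8*(y*0) = 8*0 = 0)
G = -39/7 (G = 4/7 + (⅐)*(-43) = 4/7 - 43/7 = -39/7 ≈ -5.5714)
I(m) = 2*m/(5 + m) (I(m) = (2*m)/(5 + m) = 2*m/(5 + m))
c(M, f) = 0 (c(M, f) = 0*10 = 0)
R(u, p) = 1/(3*p) (R(u, p) = 1/(3*(u + (p - u))) = 1/(3*p))
R(7, 16) + c(G, I(1)) = (⅓)/16 + 0 = (⅓)*(1/16) + 0 = 1/48 + 0 = 1/48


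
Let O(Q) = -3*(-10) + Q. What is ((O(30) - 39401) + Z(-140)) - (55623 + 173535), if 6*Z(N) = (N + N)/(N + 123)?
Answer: -13693309/51 ≈ -2.6850e+5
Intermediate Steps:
O(Q) = 30 + Q
Z(N) = N/(3*(123 + N)) (Z(N) = ((N + N)/(N + 123))/6 = ((2*N)/(123 + N))/6 = (2*N/(123 + N))/6 = N/(3*(123 + N)))
((O(30) - 39401) + Z(-140)) - (55623 + 173535) = (((30 + 30) - 39401) + (⅓)*(-140)/(123 - 140)) - (55623 + 173535) = ((60 - 39401) + (⅓)*(-140)/(-17)) - 1*229158 = (-39341 + (⅓)*(-140)*(-1/17)) - 229158 = (-39341 + 140/51) - 229158 = -2006251/51 - 229158 = -13693309/51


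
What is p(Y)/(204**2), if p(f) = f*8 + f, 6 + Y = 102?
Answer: 6/289 ≈ 0.020761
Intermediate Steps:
Y = 96 (Y = -6 + 102 = 96)
p(f) = 9*f (p(f) = 8*f + f = 9*f)
p(Y)/(204**2) = (9*96)/(204**2) = 864/41616 = 864*(1/41616) = 6/289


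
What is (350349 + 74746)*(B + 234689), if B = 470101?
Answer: 299602705050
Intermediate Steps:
(350349 + 74746)*(B + 234689) = (350349 + 74746)*(470101 + 234689) = 425095*704790 = 299602705050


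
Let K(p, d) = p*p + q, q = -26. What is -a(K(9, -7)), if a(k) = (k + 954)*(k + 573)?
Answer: -633652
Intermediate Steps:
K(p, d) = -26 + p**2 (K(p, d) = p*p - 26 = p**2 - 26 = -26 + p**2)
a(k) = (573 + k)*(954 + k) (a(k) = (954 + k)*(573 + k) = (573 + k)*(954 + k))
-a(K(9, -7)) = -(546642 + (-26 + 9**2)**2 + 1527*(-26 + 9**2)) = -(546642 + (-26 + 81)**2 + 1527*(-26 + 81)) = -(546642 + 55**2 + 1527*55) = -(546642 + 3025 + 83985) = -1*633652 = -633652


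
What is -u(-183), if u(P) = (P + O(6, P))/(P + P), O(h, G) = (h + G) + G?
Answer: -181/122 ≈ -1.4836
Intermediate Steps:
O(h, G) = h + 2*G (O(h, G) = (G + h) + G = h + 2*G)
u(P) = (6 + 3*P)/(2*P) (u(P) = (P + (6 + 2*P))/(P + P) = (6 + 3*P)/((2*P)) = (6 + 3*P)*(1/(2*P)) = (6 + 3*P)/(2*P))
-u(-183) = -(3/2 + 3/(-183)) = -(3/2 + 3*(-1/183)) = -(3/2 - 1/61) = -1*181/122 = -181/122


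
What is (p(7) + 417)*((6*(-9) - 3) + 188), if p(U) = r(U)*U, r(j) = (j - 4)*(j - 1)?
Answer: 71133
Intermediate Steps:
r(j) = (-1 + j)*(-4 + j) (r(j) = (-4 + j)*(-1 + j) = (-1 + j)*(-4 + j))
p(U) = U*(4 + U² - 5*U) (p(U) = (4 + U² - 5*U)*U = U*(4 + U² - 5*U))
(p(7) + 417)*((6*(-9) - 3) + 188) = (7*(4 + 7² - 5*7) + 417)*((6*(-9) - 3) + 188) = (7*(4 + 49 - 35) + 417)*((-54 - 3) + 188) = (7*18 + 417)*(-57 + 188) = (126 + 417)*131 = 543*131 = 71133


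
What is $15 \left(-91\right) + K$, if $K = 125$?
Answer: $-1240$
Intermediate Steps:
$15 \left(-91\right) + K = 15 \left(-91\right) + 125 = -1365 + 125 = -1240$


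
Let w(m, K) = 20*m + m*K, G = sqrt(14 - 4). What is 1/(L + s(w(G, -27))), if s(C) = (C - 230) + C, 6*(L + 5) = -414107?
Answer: -2493102/172654306729 + 504*sqrt(10)/172654306729 ≈ -1.4431e-5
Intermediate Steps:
L = -414137/6 (L = -5 + (1/6)*(-414107) = -5 - 414107/6 = -414137/6 ≈ -69023.)
G = sqrt(10) ≈ 3.1623
w(m, K) = 20*m + K*m
s(C) = -230 + 2*C (s(C) = (-230 + C) + C = -230 + 2*C)
1/(L + s(w(G, -27))) = 1/(-414137/6 + (-230 + 2*(sqrt(10)*(20 - 27)))) = 1/(-414137/6 + (-230 + 2*(sqrt(10)*(-7)))) = 1/(-414137/6 + (-230 + 2*(-7*sqrt(10)))) = 1/(-414137/6 + (-230 - 14*sqrt(10))) = 1/(-415517/6 - 14*sqrt(10))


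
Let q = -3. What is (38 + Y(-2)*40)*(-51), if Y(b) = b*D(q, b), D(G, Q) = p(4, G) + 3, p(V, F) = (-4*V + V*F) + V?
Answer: -87618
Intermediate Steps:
p(V, F) = -3*V + F*V (p(V, F) = (-4*V + F*V) + V = -3*V + F*V)
D(G, Q) = -9 + 4*G (D(G, Q) = 4*(-3 + G) + 3 = (-12 + 4*G) + 3 = -9 + 4*G)
Y(b) = -21*b (Y(b) = b*(-9 + 4*(-3)) = b*(-9 - 12) = b*(-21) = -21*b)
(38 + Y(-2)*40)*(-51) = (38 - 21*(-2)*40)*(-51) = (38 + 42*40)*(-51) = (38 + 1680)*(-51) = 1718*(-51) = -87618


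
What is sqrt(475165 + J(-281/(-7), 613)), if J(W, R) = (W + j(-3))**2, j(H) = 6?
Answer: sqrt(23387414)/7 ≈ 690.87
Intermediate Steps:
J(W, R) = (6 + W)**2 (J(W, R) = (W + 6)**2 = (6 + W)**2)
sqrt(475165 + J(-281/(-7), 613)) = sqrt(475165 + (6 - 281/(-7))**2) = sqrt(475165 + (6 - 281*(-1/7))**2) = sqrt(475165 + (6 + 281/7)**2) = sqrt(475165 + (323/7)**2) = sqrt(475165 + 104329/49) = sqrt(23387414/49) = sqrt(23387414)/7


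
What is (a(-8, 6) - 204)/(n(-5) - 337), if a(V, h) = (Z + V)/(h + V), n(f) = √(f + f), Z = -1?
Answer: 134463/227158 + 399*I*√10/227158 ≈ 0.59194 + 0.0055545*I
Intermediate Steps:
n(f) = √2*√f (n(f) = √(2*f) = √2*√f)
a(V, h) = (-1 + V)/(V + h) (a(V, h) = (-1 + V)/(h + V) = (-1 + V)/(V + h))
(a(-8, 6) - 204)/(n(-5) - 337) = ((-1 - 8)/(-8 + 6) - 204)/(√2*√(-5) - 337) = (-9/(-2) - 204)/(√2*(I*√5) - 337) = (-½*(-9) - 204)/(I*√10 - 337) = (9/2 - 204)/(-337 + I*√10) = -399/(2*(-337 + I*√10))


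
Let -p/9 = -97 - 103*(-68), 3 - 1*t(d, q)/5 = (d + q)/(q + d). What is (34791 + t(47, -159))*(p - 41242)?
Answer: -3598597405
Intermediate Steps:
t(d, q) = 10 (t(d, q) = 15 - 5*(d + q)/(q + d) = 15 - 5*(d + q)/(d + q) = 15 - 5*1 = 15 - 5 = 10)
p = -62163 (p = -9*(-97 - 103*(-68)) = -9*(-97 + 7004) = -9*6907 = -62163)
(34791 + t(47, -159))*(p - 41242) = (34791 + 10)*(-62163 - 41242) = 34801*(-103405) = -3598597405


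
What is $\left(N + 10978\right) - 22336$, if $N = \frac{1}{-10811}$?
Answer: $- \frac{122791339}{10811} \approx -11358.0$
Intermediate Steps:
$N = - \frac{1}{10811} \approx -9.2498 \cdot 10^{-5}$
$\left(N + 10978\right) - 22336 = \left(- \frac{1}{10811} + 10978\right) - 22336 = \frac{118683157}{10811} - 22336 = - \frac{122791339}{10811}$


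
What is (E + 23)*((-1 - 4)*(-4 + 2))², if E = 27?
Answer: 5000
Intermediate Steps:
(E + 23)*((-1 - 4)*(-4 + 2))² = (27 + 23)*((-1 - 4)*(-4 + 2))² = 50*(-5*(-2))² = 50*10² = 50*100 = 5000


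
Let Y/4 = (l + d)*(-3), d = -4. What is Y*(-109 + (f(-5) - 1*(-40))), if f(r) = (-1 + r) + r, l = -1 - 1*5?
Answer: -9600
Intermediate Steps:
l = -6 (l = -1 - 5 = -6)
f(r) = -1 + 2*r
Y = 120 (Y = 4*((-6 - 4)*(-3)) = 4*(-10*(-3)) = 4*30 = 120)
Y*(-109 + (f(-5) - 1*(-40))) = 120*(-109 + ((-1 + 2*(-5)) - 1*(-40))) = 120*(-109 + ((-1 - 10) + 40)) = 120*(-109 + (-11 + 40)) = 120*(-109 + 29) = 120*(-80) = -9600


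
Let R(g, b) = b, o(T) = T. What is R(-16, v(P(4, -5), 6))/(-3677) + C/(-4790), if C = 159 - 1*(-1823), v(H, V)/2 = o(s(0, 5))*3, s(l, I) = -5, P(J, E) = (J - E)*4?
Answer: -3572057/8806415 ≈ -0.40562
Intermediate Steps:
P(J, E) = -4*E + 4*J
v(H, V) = -30 (v(H, V) = 2*(-5*3) = 2*(-15) = -30)
C = 1982 (C = 159 + 1823 = 1982)
R(-16, v(P(4, -5), 6))/(-3677) + C/(-4790) = -30/(-3677) + 1982/(-4790) = -30*(-1/3677) + 1982*(-1/4790) = 30/3677 - 991/2395 = -3572057/8806415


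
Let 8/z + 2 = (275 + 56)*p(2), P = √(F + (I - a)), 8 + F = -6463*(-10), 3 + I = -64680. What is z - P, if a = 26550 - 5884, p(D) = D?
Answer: 2/165 - 21*I*√47 ≈ 0.012121 - 143.97*I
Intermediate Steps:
I = -64683 (I = -3 - 64680 = -64683)
a = 20666
F = 64622 (F = -8 - 6463*(-10) = -8 + 64630 = 64622)
P = 21*I*√47 (P = √(64622 + (-64683 - 1*20666)) = √(64622 + (-64683 - 20666)) = √(64622 - 85349) = √(-20727) = 21*I*√47 ≈ 143.97*I)
z = 2/165 (z = 8/(-2 + (275 + 56)*2) = 8/(-2 + 331*2) = 8/(-2 + 662) = 8/660 = 8*(1/660) = 2/165 ≈ 0.012121)
z - P = 2/165 - 21*I*√47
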